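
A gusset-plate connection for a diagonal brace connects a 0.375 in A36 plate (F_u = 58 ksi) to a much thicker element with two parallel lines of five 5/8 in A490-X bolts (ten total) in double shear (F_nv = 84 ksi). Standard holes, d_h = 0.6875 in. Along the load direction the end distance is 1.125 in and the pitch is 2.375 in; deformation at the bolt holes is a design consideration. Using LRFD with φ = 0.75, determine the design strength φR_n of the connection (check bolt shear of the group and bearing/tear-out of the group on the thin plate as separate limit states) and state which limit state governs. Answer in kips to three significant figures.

Bolt shear: A_b = π·0.625²/4 = 0.3068 in²; R_n = 84 × 0.3068 × 10 × 2 = 515.4 kips → 0.75 × 515.4 = 387 kips.
Bearing (1.2 l_c t F_u ≤ 2.4 d t F_u): upper limit = 2.4·0.625·0.375·58 = 32.62 kips.
  Edge l_c = 1.125 − 0.6875/2 = 0.7812 → r_n = 20.39 kips; interior l_c = 2.375 − 0.6875 = 1.688 → r_n = 32.62 kips.
  R_n,bearing = 2·20.39 + 8·32.62 = 301.8 kips → 0.75 × 301.8 = 226 kips.
Bearing governs: 226 kips.

226 kips (bearing governs)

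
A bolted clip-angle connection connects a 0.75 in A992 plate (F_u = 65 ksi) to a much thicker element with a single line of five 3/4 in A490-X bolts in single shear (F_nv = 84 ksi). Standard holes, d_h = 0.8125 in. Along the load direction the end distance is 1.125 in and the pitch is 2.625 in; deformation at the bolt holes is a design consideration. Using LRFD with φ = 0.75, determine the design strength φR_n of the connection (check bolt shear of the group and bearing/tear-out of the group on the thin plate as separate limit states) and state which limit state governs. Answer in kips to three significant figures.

139 kips (bolt shear governs)

Bolt shear: A_b = π·0.75²/4 = 0.4418 in²; R_n = 84 × 0.4418 × 5 × 1 = 185.6 kips → 0.75 × 185.6 = 139 kips.
Bearing (1.2 l_c t F_u ≤ 2.4 d t F_u): upper limit = 2.4·0.75·0.75·65 = 87.75 kips.
  Edge l_c = 1.125 − 0.8125/2 = 0.7188 → r_n = 42.05 kips; interior l_c = 2.625 − 0.8125 = 1.812 → r_n = 87.75 kips.
  R_n,bearing = 1·42.05 + 4·87.75 = 393 kips → 0.75 × 393 = 295 kips.
Bolt shear governs: 139 kips.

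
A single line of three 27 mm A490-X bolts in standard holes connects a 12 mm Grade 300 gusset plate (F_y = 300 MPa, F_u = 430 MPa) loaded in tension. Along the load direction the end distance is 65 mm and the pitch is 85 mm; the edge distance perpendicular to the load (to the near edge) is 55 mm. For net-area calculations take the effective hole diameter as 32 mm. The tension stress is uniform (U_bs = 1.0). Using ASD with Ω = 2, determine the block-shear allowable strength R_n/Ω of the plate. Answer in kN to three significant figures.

341 kN

Shear plane L_v = 65 + 2·85 = 235 mm; A_gv = 235 × 12 = 2820 mm².
A_nv = (235 − 2.5·32) × 12 = 1860 mm².
A_nt = (55 − 0.5·32) × 12 = 468 mm².
0.6 F_u A_nv = 479.9 kN; 0.6 F_y A_gv = 507.6 kN → shear rupture governs the shear term.
R_n = 479.9 + 1.0 × 430 × 468 / 1000 = 681.1 kN.
Allowable strength R_n/Ω = 681.1 / 2 = 341 kN.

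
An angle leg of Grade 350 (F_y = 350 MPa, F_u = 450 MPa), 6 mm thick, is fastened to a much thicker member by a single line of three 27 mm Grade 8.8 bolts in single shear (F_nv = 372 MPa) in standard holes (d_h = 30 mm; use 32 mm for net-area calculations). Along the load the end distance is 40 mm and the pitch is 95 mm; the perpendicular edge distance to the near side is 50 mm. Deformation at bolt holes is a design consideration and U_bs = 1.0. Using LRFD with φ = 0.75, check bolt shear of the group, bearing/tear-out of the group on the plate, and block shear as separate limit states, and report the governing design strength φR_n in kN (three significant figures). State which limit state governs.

251 kN (block shear governs)

Bolt shear: A_b = π·27²/4 = 572.6 mm²; R_n = 372 × 572.6 × 3 × 1 / 1000 = 639 kN → 0.75 × 639 = 479 kN.
Bearing: edge l_c = 25, r_n = 81 kN; interior l_c = 65, r_n = 175 kN; R_n = 81 + 2·175 = 430.9 kN → 323 kN.
Block shear: A_gv = 1380, A_nv = 900, A_nt = 204 mm²; R_n = min(0.6F_uA_nv, 0.6F_yA_gv) + U_bs·F_u·A_nt = 334.8 kN → 251 kN.
Block shear governs: 251 kN.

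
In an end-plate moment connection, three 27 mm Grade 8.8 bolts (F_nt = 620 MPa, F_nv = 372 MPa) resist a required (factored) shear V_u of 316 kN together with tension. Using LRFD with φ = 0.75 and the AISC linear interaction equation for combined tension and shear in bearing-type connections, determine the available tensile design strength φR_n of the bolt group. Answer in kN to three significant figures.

512 kN

A_b = π·27²/4 = 572.6 mm²; f_rv = 316 × 1000 / (3 × 572.6) = 184 MPa.
F'_nt = 1.3 F_nt − (F_nt / φF_nv) f_rv = 1.3·620 − (620/(0.75·372))·184 = 397.2 MPa, capped at F_nt → F'_nt = 397.2 MPa.
R_n = F'_nt · A_b · n = 397.2 × 572.6 × 3 / 1000 = 682.2 kN.
Design strength φR_n = 0.75 × 682.2 = 512 kN.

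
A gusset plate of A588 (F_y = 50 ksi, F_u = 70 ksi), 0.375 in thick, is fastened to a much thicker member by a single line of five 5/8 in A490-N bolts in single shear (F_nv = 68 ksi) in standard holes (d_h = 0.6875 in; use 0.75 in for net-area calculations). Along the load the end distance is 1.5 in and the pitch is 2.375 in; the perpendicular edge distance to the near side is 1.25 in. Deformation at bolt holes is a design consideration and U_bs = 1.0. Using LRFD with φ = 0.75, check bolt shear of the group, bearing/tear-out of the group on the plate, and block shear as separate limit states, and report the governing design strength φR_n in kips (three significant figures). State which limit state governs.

Bolt shear: A_b = π·0.625²/4 = 0.3068 in²; R_n = 68 × 0.3068 × 5 × 1 = 104.3 kips → 0.75 × 104.3 = 78.2 kips.
Bearing: edge l_c = 1.156, r_n = 36.42 kips; interior l_c = 1.688, r_n = 39.38 kips; R_n = 36.42 + 4·39.38 = 193.9 kips → 145 kips.
Block shear: A_gv = 4.125, A_nv = 2.859, A_nt = 0.3281 in²; R_n = min(0.6F_uA_nv, 0.6F_yA_gv) + U_bs·F_u·A_nt = 143.1 kips → 107 kips.
Bolt shear governs: 78.2 kips.

78.2 kips (bolt shear governs)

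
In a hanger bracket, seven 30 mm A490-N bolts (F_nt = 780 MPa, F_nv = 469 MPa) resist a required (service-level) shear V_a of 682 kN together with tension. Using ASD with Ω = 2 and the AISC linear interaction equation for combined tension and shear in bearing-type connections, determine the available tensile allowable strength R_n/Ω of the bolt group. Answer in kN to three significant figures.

A_b = π·30²/4 = 706.9 mm²; f_rv = 682 × 1000 / (7 × 706.9) = 137.8 MPa.
F'_nt = 1.3 F_nt − (Ω F_nt / F_nv) f_rv = 1.3·780 − (2·780/469)·137.8 = 555.5 MPa, capped at F_nt → F'_nt = 555.5 MPa.
R_n = F'_nt · A_b · n = 555.5 × 706.9 × 7 / 1000 = 2749 kN.
Allowable strength R_n/Ω = 2749 / 2 = 1370 kN.

1370 kN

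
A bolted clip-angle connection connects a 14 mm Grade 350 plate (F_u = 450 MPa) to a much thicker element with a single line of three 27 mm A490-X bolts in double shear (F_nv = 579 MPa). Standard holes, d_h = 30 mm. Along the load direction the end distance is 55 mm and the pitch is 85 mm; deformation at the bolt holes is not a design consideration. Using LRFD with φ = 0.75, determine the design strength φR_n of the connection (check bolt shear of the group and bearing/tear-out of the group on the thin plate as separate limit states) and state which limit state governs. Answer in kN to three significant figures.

Bolt shear: A_b = π·27²/4 = 572.6 mm²; R_n = 579 × 572.6 × 3 × 2 / 1000 = 1989 kN → 0.75 × 1989 = 1490 kN.
Bearing (1.5 l_c t F_u ≤ 3.0 d t F_u): upper limit = 3.0·27·14·450 / 1000 = 510.3 kN.
  Edge l_c = 55 − 30/2 = 40 → r_n = 378 kN; interior l_c = 85 − 30 = 55 → r_n = 510.3 kN.
  R_n,bearing = 1·378 + 2·510.3 = 1399 kN → 0.75 × 1399 = 1050 kN.
Bearing governs: 1050 kN.

1050 kN (bearing governs)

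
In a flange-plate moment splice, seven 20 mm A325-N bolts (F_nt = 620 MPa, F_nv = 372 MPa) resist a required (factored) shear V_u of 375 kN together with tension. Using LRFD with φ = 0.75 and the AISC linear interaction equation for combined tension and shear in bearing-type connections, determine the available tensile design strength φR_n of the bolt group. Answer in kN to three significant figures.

704 kN

A_b = π·20²/4 = 314.2 mm²; f_rv = 375 × 1000 / (7 × 314.2) = 170.5 MPa.
F'_nt = 1.3 F_nt − (F_nt / φF_nv) f_rv = 1.3·620 − (620/(0.75·372))·170.5 = 427.1 MPa, capped at F_nt → F'_nt = 427.1 MPa.
R_n = F'_nt · A_b · n = 427.1 × 314.2 × 7 / 1000 = 939.2 kN.
Design strength φR_n = 0.75 × 939.2 = 704 kN.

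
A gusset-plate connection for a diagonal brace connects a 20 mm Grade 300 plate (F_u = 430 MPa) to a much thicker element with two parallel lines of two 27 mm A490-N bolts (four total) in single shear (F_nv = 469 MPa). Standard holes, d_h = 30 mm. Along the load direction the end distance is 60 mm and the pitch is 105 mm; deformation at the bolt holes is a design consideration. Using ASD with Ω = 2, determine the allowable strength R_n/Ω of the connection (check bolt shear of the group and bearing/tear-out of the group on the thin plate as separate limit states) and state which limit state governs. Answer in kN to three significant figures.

Bolt shear: A_b = π·27²/4 = 572.6 mm²; R_n = 469 × 572.6 × 4 × 1 / 1000 = 1074 kN → 1074 / 2 = 537 kN.
Bearing (1.2 l_c t F_u ≤ 2.4 d t F_u): upper limit = 2.4·27·20·430 / 1000 = 557.3 kN.
  Edge l_c = 60 − 30/2 = 45 → r_n = 464.4 kN; interior l_c = 105 − 30 = 75 → r_n = 557.3 kN.
  R_n,bearing = 2·464.4 + 2·557.3 = 2043 kN → 2043 / 2 = 1020 kN.
Bolt shear governs: 537 kN.

537 kN (bolt shear governs)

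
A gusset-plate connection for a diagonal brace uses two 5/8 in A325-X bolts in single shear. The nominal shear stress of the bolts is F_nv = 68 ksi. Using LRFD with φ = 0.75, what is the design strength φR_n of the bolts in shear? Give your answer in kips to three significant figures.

A_b = π × 0.625² / 4 = 0.3068 in².
R_n = F_nv · A_b · n · n_s = 68 × 0.3068 × 2 × 1 = 41.72 kips.
Design strength φR_n = 0.75 × 41.72 = 31.3 kips.

31.3 kips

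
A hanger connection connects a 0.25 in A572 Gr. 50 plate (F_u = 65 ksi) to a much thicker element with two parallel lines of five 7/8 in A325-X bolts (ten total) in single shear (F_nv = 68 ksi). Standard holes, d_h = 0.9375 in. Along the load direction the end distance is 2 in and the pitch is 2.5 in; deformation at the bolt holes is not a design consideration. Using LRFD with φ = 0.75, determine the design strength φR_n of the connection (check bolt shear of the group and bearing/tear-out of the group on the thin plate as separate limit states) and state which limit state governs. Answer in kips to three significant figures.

285 kips (bearing governs)

Bolt shear: A_b = π·0.875²/4 = 0.6013 in²; R_n = 68 × 0.6013 × 10 × 1 = 408.9 kips → 0.75 × 408.9 = 307 kips.
Bearing (1.5 l_c t F_u ≤ 3.0 d t F_u): upper limit = 3.0·0.875·0.25·65 = 42.66 kips.
  Edge l_c = 2 − 0.9375/2 = 1.531 → r_n = 37.32 kips; interior l_c = 2.5 − 0.9375 = 1.562 → r_n = 38.09 kips.
  R_n,bearing = 2·37.32 + 8·38.09 = 379.3 kips → 0.75 × 379.3 = 285 kips.
Bearing governs: 285 kips.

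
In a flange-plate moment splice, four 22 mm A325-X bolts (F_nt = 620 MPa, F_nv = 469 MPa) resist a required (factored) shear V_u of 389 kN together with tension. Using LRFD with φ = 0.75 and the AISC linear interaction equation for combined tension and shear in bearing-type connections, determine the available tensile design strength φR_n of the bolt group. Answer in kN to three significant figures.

405 kN

A_b = π·22²/4 = 380.1 mm²; f_rv = 389 × 1000 / (4 × 380.1) = 255.8 MPa.
F'_nt = 1.3 F_nt − (F_nt / φF_nv) f_rv = 1.3·620 − (620/(0.75·469))·255.8 = 355.1 MPa, capped at F_nt → F'_nt = 355.1 MPa.
R_n = F'_nt · A_b · n = 355.1 × 380.1 × 4 / 1000 = 539.9 kN.
Design strength φR_n = 0.75 × 539.9 = 405 kN.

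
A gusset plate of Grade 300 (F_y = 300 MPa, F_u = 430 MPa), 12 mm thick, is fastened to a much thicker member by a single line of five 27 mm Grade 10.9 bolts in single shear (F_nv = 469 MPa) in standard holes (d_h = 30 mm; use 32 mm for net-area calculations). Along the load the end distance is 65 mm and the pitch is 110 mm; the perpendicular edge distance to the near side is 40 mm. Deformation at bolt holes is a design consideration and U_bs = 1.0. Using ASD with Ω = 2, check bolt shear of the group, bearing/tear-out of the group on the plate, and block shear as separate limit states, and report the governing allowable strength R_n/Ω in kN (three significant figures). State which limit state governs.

607 kN (block shear governs)

Bolt shear: A_b = π·27²/4 = 572.6 mm²; R_n = 469 × 572.6 × 5 × 1 / 1000 = 1343 kN → 1343 / 2 = 671 kN.
Bearing: edge l_c = 50, r_n = 309.6 kN; interior l_c = 80, r_n = 334.4 kN; R_n = 309.6 + 4·334.4 = 1647 kN → 824 kN.
Block shear: A_gv = 6060, A_nv = 4332, A_nt = 288 mm²; R_n = min(0.6F_uA_nv, 0.6F_yA_gv) + U_bs·F_u·A_nt = 1215 kN → 607 kN.
Block shear governs: 607 kN.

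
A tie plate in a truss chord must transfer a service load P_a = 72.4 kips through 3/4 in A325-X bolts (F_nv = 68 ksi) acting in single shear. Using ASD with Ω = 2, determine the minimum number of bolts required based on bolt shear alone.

A_b = π·0.75²/4 = 0.4418 in².
Per-bolt allowable strength R_n/Ω = 68 × 0.4418 × 1 / 2 = 15.02 kips.
n ≥ 72.4 / 15.02 = 4.82 → use 5 bolts.

5 bolts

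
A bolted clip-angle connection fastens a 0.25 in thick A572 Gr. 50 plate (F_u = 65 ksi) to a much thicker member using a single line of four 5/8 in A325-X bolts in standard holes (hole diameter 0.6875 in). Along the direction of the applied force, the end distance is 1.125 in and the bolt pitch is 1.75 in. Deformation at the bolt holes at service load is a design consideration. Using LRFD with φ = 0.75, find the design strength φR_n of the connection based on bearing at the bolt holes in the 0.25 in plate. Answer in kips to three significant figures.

Per bolt r_n = 1.2 l_c t F_u ≤ 2.4 d t F_u; upper limit = 2.4 × 0.625 × 0.25 × 65 = 24.38 kips.
Edge bolt: l_c = 1.125 − 0.6875/2 = 0.7812 in → 1.2 × 0.7812 × 0.25 × 65 = 15.23 → r_n = 15.23 kips.
Interior bolts: l_c = 1.75 − 0.6875 = 1.062 in → 1.2 × 1.062 × 0.25 × 65 = 20.72 → r_n = 20.72 kips.
R_n = 1 × 15.23 + 3 × 20.72 = 77.39 kips.
Design strength φR_n = 0.75 × 77.39 = 58 kips.

58 kips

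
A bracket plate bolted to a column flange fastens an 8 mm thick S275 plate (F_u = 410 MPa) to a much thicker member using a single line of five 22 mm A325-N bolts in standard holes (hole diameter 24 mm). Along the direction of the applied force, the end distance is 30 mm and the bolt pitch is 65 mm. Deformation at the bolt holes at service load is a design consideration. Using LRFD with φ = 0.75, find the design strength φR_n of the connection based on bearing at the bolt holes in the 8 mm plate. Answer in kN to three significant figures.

537 kN

Per bolt r_n = 1.2 l_c t F_u ≤ 2.4 d t F_u; upper limit = 2.4 × 22 × 8 × 410 / 1000 = 173.2 kN.
Edge bolt: l_c = 30 − 24/2 = 18 mm → 1.2 × 18 × 8 × 410 / 1000 = 70.85 → r_n = 70.85 kN.
Interior bolts: l_c = 65 − 24 = 41 mm → 1.2 × 41 × 8 × 410 / 1000 = 161.4 → r_n = 161.4 kN.
R_n = 1 × 70.85 + 4 × 161.4 = 716.4 kN.
Design strength φR_n = 0.75 × 716.4 = 537 kN.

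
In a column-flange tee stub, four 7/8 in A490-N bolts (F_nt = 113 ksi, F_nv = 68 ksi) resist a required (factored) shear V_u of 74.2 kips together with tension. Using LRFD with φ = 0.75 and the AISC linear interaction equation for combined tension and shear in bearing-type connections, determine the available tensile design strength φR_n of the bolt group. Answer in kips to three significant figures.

142 kips

A_b = π·0.875²/4 = 0.6013 in²; f_rv = 74.2 / (4 × 0.6013) = 30.85 ksi.
F'_nt = 1.3 F_nt − (F_nt / φF_nv) f_rv = 1.3·113 − (113/(0.75·68))·30.85 = 78.55 ksi, capped at F_nt → F'_nt = 78.55 ksi.
R_n = F'_nt · A_b · n = 78.55 × 0.6013 × 4 = 188.9 kips.
Design strength φR_n = 0.75 × 188.9 = 142 kips.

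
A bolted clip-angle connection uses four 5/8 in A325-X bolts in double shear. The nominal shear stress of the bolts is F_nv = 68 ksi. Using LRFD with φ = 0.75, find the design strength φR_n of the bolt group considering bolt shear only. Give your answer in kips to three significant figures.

A_b = π × 0.625² / 4 = 0.3068 in².
R_n = F_nv · A_b · n · n_s = 68 × 0.3068 × 4 × 2 = 166.9 kips.
Design strength φR_n = 0.75 × 166.9 = 125 kips.

125 kips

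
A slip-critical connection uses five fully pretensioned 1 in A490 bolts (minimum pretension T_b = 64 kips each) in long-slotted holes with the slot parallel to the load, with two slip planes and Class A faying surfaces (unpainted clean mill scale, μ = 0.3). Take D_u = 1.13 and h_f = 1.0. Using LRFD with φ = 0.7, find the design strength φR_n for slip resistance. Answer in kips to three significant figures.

152 kips

R_n = μ · D_u · h_f · T_b · n_s · n_b = 0.3 × 1.13 × 1.0 × 64 × 2 × 5 = 217 kips.
Design strength φR_n = 0.7 × 217 = 152 kips.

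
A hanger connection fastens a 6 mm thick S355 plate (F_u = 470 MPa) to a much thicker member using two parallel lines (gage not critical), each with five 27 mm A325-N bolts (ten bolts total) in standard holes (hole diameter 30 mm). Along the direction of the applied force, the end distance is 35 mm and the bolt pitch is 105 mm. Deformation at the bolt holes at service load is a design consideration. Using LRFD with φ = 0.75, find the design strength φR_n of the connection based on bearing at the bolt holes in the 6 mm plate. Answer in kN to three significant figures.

Per bolt r_n = 1.2 l_c t F_u ≤ 2.4 d t F_u; upper limit = 2.4 × 27 × 6 × 470 / 1000 = 182.7 kN.
Edge bolt: l_c = 35 − 30/2 = 20 mm → 1.2 × 20 × 6 × 470 / 1000 = 67.68 → r_n = 67.68 kN.
Interior bolts: l_c = 105 − 30 = 75 mm → 1.2 × 75 × 6 × 470 / 1000 = 253.8 → r_n = 182.7 kN.
R_n = 2 × 67.68 + 8 × 182.7 = 1597 kN.
Design strength φR_n = 0.75 × 1597 = 1200 kN.

1200 kN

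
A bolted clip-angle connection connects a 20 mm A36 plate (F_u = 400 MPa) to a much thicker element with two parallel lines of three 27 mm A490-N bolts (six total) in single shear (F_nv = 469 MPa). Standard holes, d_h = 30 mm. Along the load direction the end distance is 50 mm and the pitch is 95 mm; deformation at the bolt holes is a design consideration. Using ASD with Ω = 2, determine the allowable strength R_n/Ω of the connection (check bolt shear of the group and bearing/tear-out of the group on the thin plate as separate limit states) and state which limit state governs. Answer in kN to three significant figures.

Bolt shear: A_b = π·27²/4 = 572.6 mm²; R_n = 469 × 572.6 × 6 × 1 / 1000 = 1611 kN → 1611 / 2 = 806 kN.
Bearing (1.2 l_c t F_u ≤ 2.4 d t F_u): upper limit = 2.4·27·20·400 / 1000 = 518.4 kN.
  Edge l_c = 50 − 30/2 = 35 → r_n = 336 kN; interior l_c = 95 − 30 = 65 → r_n = 518.4 kN.
  R_n,bearing = 2·336 + 4·518.4 = 2746 kN → 2746 / 2 = 1370 kN.
Bolt shear governs: 806 kN.

806 kN (bolt shear governs)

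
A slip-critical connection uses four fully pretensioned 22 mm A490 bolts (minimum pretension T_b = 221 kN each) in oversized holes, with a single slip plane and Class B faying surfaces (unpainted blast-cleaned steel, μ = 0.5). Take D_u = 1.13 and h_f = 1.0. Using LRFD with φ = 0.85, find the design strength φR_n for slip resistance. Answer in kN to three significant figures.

R_n = μ · D_u · h_f · T_b · n_s · n_b = 0.5 × 1.13 × 1.0 × 221 × 1 × 4 = 499.5 kN.
Design strength φR_n = 0.85 × 499.5 = 425 kN.

425 kN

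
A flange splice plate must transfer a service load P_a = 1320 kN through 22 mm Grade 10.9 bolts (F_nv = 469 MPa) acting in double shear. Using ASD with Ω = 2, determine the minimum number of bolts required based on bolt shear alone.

8 bolts

A_b = π·22²/4 = 380.1 mm².
Per-bolt allowable strength R_n/Ω = 469 × 380.1 × 2 / 1000 / 2 = 178.3 kN.
n ≥ 1320 / 178.3 = 7.404 → use 8 bolts.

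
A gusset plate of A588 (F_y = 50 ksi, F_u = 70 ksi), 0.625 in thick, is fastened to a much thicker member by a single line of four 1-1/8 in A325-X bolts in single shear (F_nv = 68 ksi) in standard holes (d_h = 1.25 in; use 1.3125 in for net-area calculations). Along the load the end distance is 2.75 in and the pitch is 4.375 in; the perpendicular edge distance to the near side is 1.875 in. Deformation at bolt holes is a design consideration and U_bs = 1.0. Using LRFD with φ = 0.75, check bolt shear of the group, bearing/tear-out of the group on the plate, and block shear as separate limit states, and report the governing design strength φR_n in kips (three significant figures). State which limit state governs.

Bolt shear: A_b = π·1.125²/4 = 0.994 in²; R_n = 68 × 0.994 × 4 × 1 = 270.4 kips → 0.75 × 270.4 = 203 kips.
Bearing: edge l_c = 2.125, r_n = 111.6 kips; interior l_c = 3.125, r_n = 118.1 kips; R_n = 111.6 + 3·118.1 = 465.9 kips → 349 kips.
Block shear: A_gv = 9.922, A_nv = 7.051, A_nt = 0.7617 in²; R_n = min(0.6F_uA_nv, 0.6F_yA_gv) + U_bs·F_u·A_nt = 349.5 kips → 262 kips.
Bolt shear governs: 203 kips.

203 kips (bolt shear governs)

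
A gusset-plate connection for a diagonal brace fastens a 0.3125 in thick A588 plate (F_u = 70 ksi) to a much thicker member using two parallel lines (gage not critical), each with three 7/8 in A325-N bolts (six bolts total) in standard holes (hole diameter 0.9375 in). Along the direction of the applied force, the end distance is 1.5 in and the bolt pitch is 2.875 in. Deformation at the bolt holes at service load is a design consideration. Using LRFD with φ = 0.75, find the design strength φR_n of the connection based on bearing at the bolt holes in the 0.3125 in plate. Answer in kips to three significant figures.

Per bolt r_n = 1.2 l_c t F_u ≤ 2.4 d t F_u; upper limit = 2.4 × 0.875 × 0.3125 × 70 = 45.94 kips.
Edge bolt: l_c = 1.5 − 0.9375/2 = 1.031 in → 1.2 × 1.031 × 0.3125 × 70 = 27.07 → r_n = 27.07 kips.
Interior bolts: l_c = 2.875 − 0.9375 = 1.938 in → 1.2 × 1.938 × 0.3125 × 70 = 50.86 → r_n = 45.94 kips.
R_n = 2 × 27.07 + 4 × 45.94 = 237.9 kips.
Design strength φR_n = 0.75 × 237.9 = 178 kips.

178 kips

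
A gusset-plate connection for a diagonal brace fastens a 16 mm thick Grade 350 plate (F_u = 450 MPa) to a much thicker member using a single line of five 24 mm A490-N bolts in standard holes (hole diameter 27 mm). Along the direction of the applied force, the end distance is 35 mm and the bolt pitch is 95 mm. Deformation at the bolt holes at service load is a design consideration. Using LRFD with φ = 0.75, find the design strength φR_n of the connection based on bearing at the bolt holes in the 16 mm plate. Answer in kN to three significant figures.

1380 kN

Per bolt r_n = 1.2 l_c t F_u ≤ 2.4 d t F_u; upper limit = 2.4 × 24 × 16 × 450 / 1000 = 414.7 kN.
Edge bolt: l_c = 35 − 27/2 = 21.5 mm → 1.2 × 21.5 × 16 × 450 / 1000 = 185.8 → r_n = 185.8 kN.
Interior bolts: l_c = 95 − 27 = 68 mm → 1.2 × 68 × 16 × 450 / 1000 = 587.5 → r_n = 414.7 kN.
R_n = 1 × 185.8 + 4 × 414.7 = 1845 kN.
Design strength φR_n = 0.75 × 1845 = 1380 kN.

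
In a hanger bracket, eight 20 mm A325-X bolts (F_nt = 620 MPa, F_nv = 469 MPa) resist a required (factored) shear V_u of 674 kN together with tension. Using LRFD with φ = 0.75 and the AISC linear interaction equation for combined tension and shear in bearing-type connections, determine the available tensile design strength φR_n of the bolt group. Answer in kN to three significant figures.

628 kN

A_b = π·20²/4 = 314.2 mm²; f_rv = 674 × 1000 / (8 × 314.2) = 268.2 MPa.
F'_nt = 1.3 F_nt − (F_nt / φF_nv) f_rv = 1.3·620 − (620/(0.75·469))·268.2 = 333.3 MPa, capped at F_nt → F'_nt = 333.3 MPa.
R_n = F'_nt · A_b · n = 333.3 × 314.2 × 8 / 1000 = 837.7 kN.
Design strength φR_n = 0.75 × 837.7 = 628 kN.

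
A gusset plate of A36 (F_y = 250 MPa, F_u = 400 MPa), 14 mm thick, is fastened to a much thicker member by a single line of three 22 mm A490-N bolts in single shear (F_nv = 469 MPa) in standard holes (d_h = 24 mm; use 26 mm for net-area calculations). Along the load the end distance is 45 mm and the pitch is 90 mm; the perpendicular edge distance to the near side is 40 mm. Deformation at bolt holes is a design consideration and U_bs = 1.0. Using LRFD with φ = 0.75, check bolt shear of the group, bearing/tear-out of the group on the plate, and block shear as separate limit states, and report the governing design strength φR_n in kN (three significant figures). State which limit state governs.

401 kN (bolt shear governs)

Bolt shear: A_b = π·22²/4 = 380.1 mm²; R_n = 469 × 380.1 × 3 × 1 / 1000 = 534.8 kN → 0.75 × 534.8 = 401 kN.
Bearing: edge l_c = 33, r_n = 221.8 kN; interior l_c = 66, r_n = 295.7 kN; R_n = 221.8 + 2·295.7 = 813.1 kN → 610 kN.
Block shear: A_gv = 3150, A_nv = 2240, A_nt = 378 mm²; R_n = min(0.6F_uA_nv, 0.6F_yA_gv) + U_bs·F_u·A_nt = 623.7 kN → 468 kN.
Bolt shear governs: 401 kN.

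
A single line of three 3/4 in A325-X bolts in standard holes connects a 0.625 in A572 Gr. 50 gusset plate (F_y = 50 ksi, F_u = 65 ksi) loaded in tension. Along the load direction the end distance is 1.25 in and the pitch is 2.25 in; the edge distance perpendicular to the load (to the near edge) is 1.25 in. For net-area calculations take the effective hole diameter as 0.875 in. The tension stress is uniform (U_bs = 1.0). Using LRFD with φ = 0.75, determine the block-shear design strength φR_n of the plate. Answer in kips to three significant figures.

89.9 kips

Shear plane L_v = 1.25 + 2·2.25 = 5.75 in; A_gv = 5.75 × 0.625 = 3.594 in².
A_nv = (5.75 − 2.5·0.875) × 0.625 = 2.227 in².
A_nt = (1.25 − 0.5·0.875) × 0.625 = 0.5078 in².
0.6 F_u A_nv = 86.84 kips; 0.6 F_y A_gv = 107.8 kips → shear rupture governs the shear term.
R_n = 86.84 + 1.0 × 65 × 0.5078 = 119.8 kips.
Design strength φR_n = 0.75 × 119.8 = 89.9 kips.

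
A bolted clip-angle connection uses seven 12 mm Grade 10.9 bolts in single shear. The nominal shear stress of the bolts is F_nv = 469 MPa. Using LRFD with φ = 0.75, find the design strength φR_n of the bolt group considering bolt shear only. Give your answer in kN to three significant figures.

A_b = π × 12² / 4 = 113.1 mm².
R_n = F_nv · A_b · n · n_s = 469 × 113.1 × 7 × 1 / 1000 = 371.3 kN.
Design strength φR_n = 0.75 × 371.3 = 278 kN.

278 kN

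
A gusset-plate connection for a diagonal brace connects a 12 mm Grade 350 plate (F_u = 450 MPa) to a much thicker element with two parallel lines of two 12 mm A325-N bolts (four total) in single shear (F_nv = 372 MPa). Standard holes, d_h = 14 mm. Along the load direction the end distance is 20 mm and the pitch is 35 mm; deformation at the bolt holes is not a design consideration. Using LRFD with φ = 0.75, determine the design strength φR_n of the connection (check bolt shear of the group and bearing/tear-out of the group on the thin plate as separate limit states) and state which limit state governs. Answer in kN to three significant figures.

Bolt shear: A_b = π·12²/4 = 113.1 mm²; R_n = 372 × 113.1 × 4 × 1 / 1000 = 168.3 kN → 0.75 × 168.3 = 126 kN.
Bearing (1.5 l_c t F_u ≤ 3.0 d t F_u): upper limit = 3.0·12·12·450 / 1000 = 194.4 kN.
  Edge l_c = 20 − 14/2 = 13 → r_n = 105.3 kN; interior l_c = 35 − 14 = 21 → r_n = 170.1 kN.
  R_n,bearing = 2·105.3 + 2·170.1 = 550.8 kN → 0.75 × 550.8 = 413 kN.
Bolt shear governs: 126 kN.

126 kN (bolt shear governs)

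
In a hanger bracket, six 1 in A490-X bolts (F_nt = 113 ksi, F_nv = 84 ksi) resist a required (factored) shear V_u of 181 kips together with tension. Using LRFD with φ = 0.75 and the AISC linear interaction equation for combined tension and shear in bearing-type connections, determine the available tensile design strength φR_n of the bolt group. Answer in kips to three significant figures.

A_b = π·1²/4 = 0.7854 in²; f_rv = 181 / (6 × 0.7854) = 38.41 ksi.
F'_nt = 1.3 F_nt − (F_nt / φF_nv) f_rv = 1.3·113 − (113/(0.75·84))·38.41 = 78.01 ksi, capped at F_nt → F'_nt = 78.01 ksi.
R_n = F'_nt · A_b · n = 78.01 × 0.7854 × 6 = 367.6 kips.
Design strength φR_n = 0.75 × 367.6 = 276 kips.

276 kips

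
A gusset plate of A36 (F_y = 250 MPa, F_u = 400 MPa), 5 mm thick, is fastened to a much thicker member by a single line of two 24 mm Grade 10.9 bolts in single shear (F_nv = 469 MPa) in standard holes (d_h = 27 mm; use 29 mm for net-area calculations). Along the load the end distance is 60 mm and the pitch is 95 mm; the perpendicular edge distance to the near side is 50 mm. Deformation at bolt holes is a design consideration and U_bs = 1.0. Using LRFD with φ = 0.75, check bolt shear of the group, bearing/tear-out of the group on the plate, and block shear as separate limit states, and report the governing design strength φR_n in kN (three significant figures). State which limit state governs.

Bolt shear: A_b = π·24²/4 = 452.4 mm²; R_n = 469 × 452.4 × 2 × 1 / 1000 = 424.3 kN → 0.75 × 424.3 = 318 kN.
Bearing: edge l_c = 46.5, r_n = 111.6 kN; interior l_c = 68, r_n = 115.2 kN; R_n = 111.6 + 1·115.2 = 226.8 kN → 170 kN.
Block shear: A_gv = 775, A_nv = 557.5, A_nt = 177.5 mm²; R_n = min(0.6F_uA_nv, 0.6F_yA_gv) + U_bs·F_u·A_nt = 187.2 kN → 140 kN.
Block shear governs: 140 kN.

140 kN (block shear governs)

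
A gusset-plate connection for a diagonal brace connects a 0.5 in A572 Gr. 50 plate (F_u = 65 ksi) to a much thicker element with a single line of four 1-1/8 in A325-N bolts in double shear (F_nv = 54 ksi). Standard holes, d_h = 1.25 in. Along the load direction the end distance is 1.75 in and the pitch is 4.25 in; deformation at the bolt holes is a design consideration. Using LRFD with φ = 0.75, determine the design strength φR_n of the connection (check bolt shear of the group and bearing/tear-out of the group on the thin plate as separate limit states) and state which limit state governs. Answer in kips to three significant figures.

Bolt shear: A_b = π·1.125²/4 = 0.994 in²; R_n = 54 × 0.994 × 4 × 2 = 429.4 kips → 0.75 × 429.4 = 322 kips.
Bearing (1.2 l_c t F_u ≤ 2.4 d t F_u): upper limit = 2.4·1.125·0.5·65 = 87.75 kips.
  Edge l_c = 1.75 − 1.25/2 = 1.125 → r_n = 43.87 kips; interior l_c = 4.25 − 1.25 = 3 → r_n = 87.75 kips.
  R_n,bearing = 1·43.87 + 3·87.75 = 307.1 kips → 0.75 × 307.1 = 230 kips.
Bearing governs: 230 kips.

230 kips (bearing governs)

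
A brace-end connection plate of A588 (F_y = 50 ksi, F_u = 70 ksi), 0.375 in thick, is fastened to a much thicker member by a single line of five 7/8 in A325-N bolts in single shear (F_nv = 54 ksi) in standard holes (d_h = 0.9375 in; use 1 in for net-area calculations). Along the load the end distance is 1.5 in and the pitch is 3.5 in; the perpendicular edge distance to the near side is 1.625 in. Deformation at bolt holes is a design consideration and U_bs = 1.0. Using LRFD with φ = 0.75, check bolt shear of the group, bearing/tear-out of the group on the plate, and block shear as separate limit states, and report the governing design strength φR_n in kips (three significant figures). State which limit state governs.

122 kips (bolt shear governs)

Bolt shear: A_b = π·0.875²/4 = 0.6013 in²; R_n = 54 × 0.6013 × 5 × 1 = 162.4 kips → 0.75 × 162.4 = 122 kips.
Bearing: edge l_c = 1.031, r_n = 32.48 kips; interior l_c = 2.562, r_n = 55.13 kips; R_n = 32.48 + 4·55.13 = 253 kips → 190 kips.
Block shear: A_gv = 5.812, A_nv = 4.125, A_nt = 0.4219 in²; R_n = min(0.6F_uA_nv, 0.6F_yA_gv) + U_bs·F_u·A_nt = 202.8 kips → 152 kips.
Bolt shear governs: 122 kips.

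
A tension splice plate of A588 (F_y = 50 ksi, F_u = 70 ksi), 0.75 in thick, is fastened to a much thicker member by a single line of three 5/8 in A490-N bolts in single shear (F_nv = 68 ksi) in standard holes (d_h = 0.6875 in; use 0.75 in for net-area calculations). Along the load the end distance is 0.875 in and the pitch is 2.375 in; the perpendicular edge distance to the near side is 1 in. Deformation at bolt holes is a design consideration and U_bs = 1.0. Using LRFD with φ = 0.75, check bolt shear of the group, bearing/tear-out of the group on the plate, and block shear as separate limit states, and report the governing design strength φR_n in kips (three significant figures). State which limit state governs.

46.9 kips (bolt shear governs)

Bolt shear: A_b = π·0.625²/4 = 0.3068 in²; R_n = 68 × 0.3068 × 3 × 1 = 62.59 kips → 0.75 × 62.59 = 46.9 kips.
Bearing: edge l_c = 0.5312, r_n = 33.47 kips; interior l_c = 1.688, r_n = 78.75 kips; R_n = 33.47 + 2·78.75 = 191 kips → 143 kips.
Block shear: A_gv = 4.219, A_nv = 2.812, A_nt = 0.4688 in²; R_n = min(0.6F_uA_nv, 0.6F_yA_gv) + U_bs·F_u·A_nt = 150.9 kips → 113 kips.
Bolt shear governs: 46.9 kips.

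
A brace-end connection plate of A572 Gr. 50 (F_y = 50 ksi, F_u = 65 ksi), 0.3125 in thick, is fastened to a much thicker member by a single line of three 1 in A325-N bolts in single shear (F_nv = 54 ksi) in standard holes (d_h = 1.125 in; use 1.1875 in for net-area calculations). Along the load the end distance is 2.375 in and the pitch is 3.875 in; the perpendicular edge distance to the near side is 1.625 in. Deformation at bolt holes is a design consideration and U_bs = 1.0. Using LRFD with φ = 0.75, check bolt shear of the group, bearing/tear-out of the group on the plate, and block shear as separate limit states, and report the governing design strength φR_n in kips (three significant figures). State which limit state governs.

Bolt shear: A_b = π·1²/4 = 0.7854 in²; R_n = 54 × 0.7854 × 3 × 1 = 127.2 kips → 0.75 × 127.2 = 95.4 kips.
Bearing: edge l_c = 1.812, r_n = 44.18 kips; interior l_c = 2.75, r_n = 48.75 kips; R_n = 44.18 + 2·48.75 = 141.7 kips → 106 kips.
Block shear: A_gv = 3.164, A_nv = 2.236, A_nt = 0.3223 in²; R_n = min(0.6F_uA_nv, 0.6F_yA_gv) + U_bs·F_u·A_nt = 108.2 kips → 81.1 kips.
Block shear governs: 81.1 kips.

81.1 kips (block shear governs)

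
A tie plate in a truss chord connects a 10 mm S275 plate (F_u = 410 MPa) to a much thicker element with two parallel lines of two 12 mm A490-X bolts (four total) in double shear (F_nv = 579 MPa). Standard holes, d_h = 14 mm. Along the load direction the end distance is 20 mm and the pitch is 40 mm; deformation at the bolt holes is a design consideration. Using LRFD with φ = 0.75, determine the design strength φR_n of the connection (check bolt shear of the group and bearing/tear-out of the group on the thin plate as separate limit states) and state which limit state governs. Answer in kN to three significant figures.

Bolt shear: A_b = π·12²/4 = 113.1 mm²; R_n = 579 × 113.1 × 4 × 2 / 1000 = 523.9 kN → 0.75 × 523.9 = 393 kN.
Bearing (1.2 l_c t F_u ≤ 2.4 d t F_u): upper limit = 2.4·12·10·410 / 1000 = 118.1 kN.
  Edge l_c = 20 − 14/2 = 13 → r_n = 63.96 kN; interior l_c = 40 − 14 = 26 → r_n = 118.1 kN.
  R_n,bearing = 2·63.96 + 2·118.1 = 364.1 kN → 0.75 × 364.1 = 273 kN.
Bearing governs: 273 kN.

273 kN (bearing governs)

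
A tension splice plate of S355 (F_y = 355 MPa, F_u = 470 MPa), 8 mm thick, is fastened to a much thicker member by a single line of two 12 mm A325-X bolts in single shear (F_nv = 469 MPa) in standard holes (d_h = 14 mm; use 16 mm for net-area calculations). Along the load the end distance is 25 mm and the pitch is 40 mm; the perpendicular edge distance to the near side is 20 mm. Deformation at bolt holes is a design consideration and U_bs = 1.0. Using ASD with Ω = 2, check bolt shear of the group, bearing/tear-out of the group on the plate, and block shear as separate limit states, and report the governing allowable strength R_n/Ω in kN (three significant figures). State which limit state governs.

Bolt shear: A_b = π·12²/4 = 113.1 mm²; R_n = 469 × 113.1 × 2 × 1 / 1000 = 106.1 kN → 106.1 / 2 = 53 kN.
Bearing: edge l_c = 18, r_n = 81.22 kN; interior l_c = 26, r_n = 108.3 kN; R_n = 81.22 + 1·108.3 = 189.5 kN → 94.8 kN.
Block shear: A_gv = 520, A_nv = 328, A_nt = 96 mm²; R_n = min(0.6F_uA_nv, 0.6F_yA_gv) + U_bs·F_u·A_nt = 137.6 kN → 68.8 kN.
Bolt shear governs: 53 kN.

53 kN (bolt shear governs)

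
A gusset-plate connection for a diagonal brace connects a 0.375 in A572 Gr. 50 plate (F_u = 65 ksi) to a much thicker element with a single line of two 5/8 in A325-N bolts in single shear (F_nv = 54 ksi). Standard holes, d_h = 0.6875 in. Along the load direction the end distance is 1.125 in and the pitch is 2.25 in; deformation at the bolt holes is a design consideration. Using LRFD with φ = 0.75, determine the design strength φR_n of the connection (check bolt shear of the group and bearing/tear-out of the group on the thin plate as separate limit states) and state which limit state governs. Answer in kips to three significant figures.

24.9 kips (bolt shear governs)

Bolt shear: A_b = π·0.625²/4 = 0.3068 in²; R_n = 54 × 0.3068 × 2 × 1 = 33.13 kips → 0.75 × 33.13 = 24.9 kips.
Bearing (1.2 l_c t F_u ≤ 2.4 d t F_u): upper limit = 2.4·0.625·0.375·65 = 36.56 kips.
  Edge l_c = 1.125 − 0.6875/2 = 0.7812 → r_n = 22.85 kips; interior l_c = 2.25 − 0.6875 = 1.562 → r_n = 36.56 kips.
  R_n,bearing = 1·22.85 + 1·36.56 = 59.41 kips → 0.75 × 59.41 = 44.6 kips.
Bolt shear governs: 24.9 kips.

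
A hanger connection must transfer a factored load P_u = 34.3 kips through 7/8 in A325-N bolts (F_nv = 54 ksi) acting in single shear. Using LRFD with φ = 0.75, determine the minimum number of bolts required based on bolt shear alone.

2 bolts

A_b = π·0.875²/4 = 0.6013 in².
Per-bolt design strength φR_n = 0.75 × 54 × 0.6013 × 1 = 24.35 kips.
n ≥ 34.3 / 24.35 = 1.408 → use 2 bolts.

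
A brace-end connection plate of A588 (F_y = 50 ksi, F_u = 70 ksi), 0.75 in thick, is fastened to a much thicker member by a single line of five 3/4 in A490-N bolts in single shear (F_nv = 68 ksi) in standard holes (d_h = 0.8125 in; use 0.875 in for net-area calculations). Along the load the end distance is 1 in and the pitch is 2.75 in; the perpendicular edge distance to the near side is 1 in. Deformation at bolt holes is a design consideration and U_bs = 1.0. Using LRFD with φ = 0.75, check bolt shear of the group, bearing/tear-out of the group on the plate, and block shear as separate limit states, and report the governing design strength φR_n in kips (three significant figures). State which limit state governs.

113 kips (bolt shear governs)

Bolt shear: A_b = π·0.75²/4 = 0.4418 in²; R_n = 68 × 0.4418 × 5 × 1 = 150.2 kips → 0.75 × 150.2 = 113 kips.
Bearing: edge l_c = 0.5938, r_n = 37.41 kips; interior l_c = 1.938, r_n = 94.5 kips; R_n = 37.41 + 4·94.5 = 415.4 kips → 312 kips.
Block shear: A_gv = 9, A_nv = 6.047, A_nt = 0.4219 in²; R_n = min(0.6F_uA_nv, 0.6F_yA_gv) + U_bs·F_u·A_nt = 283.5 kips → 213 kips.
Bolt shear governs: 113 kips.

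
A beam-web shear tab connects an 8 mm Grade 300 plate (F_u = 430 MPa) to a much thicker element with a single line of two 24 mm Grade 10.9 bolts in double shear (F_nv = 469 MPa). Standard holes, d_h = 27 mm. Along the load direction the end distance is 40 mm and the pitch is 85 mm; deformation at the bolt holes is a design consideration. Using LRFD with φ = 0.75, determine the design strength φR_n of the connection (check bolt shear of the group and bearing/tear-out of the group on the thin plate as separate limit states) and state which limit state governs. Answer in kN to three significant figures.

231 kN (bearing governs)

Bolt shear: A_b = π·24²/4 = 452.4 mm²; R_n = 469 × 452.4 × 2 × 2 / 1000 = 848.7 kN → 0.75 × 848.7 = 637 kN.
Bearing (1.2 l_c t F_u ≤ 2.4 d t F_u): upper limit = 2.4·24·8·430 / 1000 = 198.1 kN.
  Edge l_c = 40 − 27/2 = 26.5 → r_n = 109.4 kN; interior l_c = 85 − 27 = 58 → r_n = 198.1 kN.
  R_n,bearing = 1·109.4 + 1·198.1 = 307.5 kN → 0.75 × 307.5 = 231 kN.
Bearing governs: 231 kN.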